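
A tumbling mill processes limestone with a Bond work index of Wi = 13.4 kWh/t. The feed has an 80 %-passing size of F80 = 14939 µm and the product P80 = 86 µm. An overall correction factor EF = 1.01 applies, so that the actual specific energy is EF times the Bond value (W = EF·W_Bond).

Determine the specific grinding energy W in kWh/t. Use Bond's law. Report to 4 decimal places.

W = 10·Wi·[P80^(−½) − F80^(−½)]
1/√86 = 0.107833;  1/√14939 = 0.008182
W = 10·13.4·(0.107833 − 0.008182) = 13.3533 kWh/t
Corrected W = EF·W_Bond = 1.01·13.3533 = 13.4868 kWh/t

W = 13.4868 kWh/t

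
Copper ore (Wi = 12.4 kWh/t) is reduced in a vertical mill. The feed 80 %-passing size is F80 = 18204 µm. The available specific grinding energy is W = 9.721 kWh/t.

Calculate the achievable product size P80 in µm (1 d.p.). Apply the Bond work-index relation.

W = 10 Wi (P80^-0.5 − F80^-0.5)
1/√P80 = 1/√F80 + W/(10·Wi)
  = 9.7210/(10·12.4) + 1/√18204 = 0.078395 + 0.007412 = 0.085807
P80 = (1/0.085807)² = 11.6541² = 135.82 µm

P80 = 135.8 µm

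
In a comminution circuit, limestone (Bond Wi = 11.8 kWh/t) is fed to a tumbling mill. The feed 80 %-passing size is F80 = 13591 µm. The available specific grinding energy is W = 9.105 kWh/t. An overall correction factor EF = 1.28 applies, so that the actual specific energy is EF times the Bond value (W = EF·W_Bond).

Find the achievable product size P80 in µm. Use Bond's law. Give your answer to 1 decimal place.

W = 10 Wi / √P80 − 10 Wi / √F80
W_Bond = W / EF = 9.105 / 1.28 = 7.1133 kWh/t
⇒ 1/√P80 = W_Bond/(10·Wi) + 1/√F80
  = 7.1133/(10·11.8) + 1/√13591 = 0.060282 + 0.008578 = 0.068860
P80 = (1/0.068860)² = 14.5223² = 210.90 µm

P80 = 210.9 µm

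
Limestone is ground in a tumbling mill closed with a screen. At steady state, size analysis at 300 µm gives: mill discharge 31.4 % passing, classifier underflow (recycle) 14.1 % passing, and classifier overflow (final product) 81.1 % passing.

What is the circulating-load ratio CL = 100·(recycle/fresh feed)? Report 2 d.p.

Mass balance on the −300 µm fraction:
(1+r)·d = r·u + o ⇒ r = (o−d)/(d−u)
r = (81.1 − 31.4)/(31.4 − 14.1) = 49.7/17.3 = 2.8728
CL = 100·r = 287.28 %

CL = 287.28 %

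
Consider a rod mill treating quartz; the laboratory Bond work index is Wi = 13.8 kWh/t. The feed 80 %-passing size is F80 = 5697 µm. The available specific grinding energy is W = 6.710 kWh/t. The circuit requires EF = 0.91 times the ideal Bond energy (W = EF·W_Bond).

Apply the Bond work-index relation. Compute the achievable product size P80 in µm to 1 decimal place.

P80 = 224.9 µm

Bond: W = 10·Wi·(1/√P80 − 1/√F80)
W_Bond = W / EF = 6.710 / 0.91 = 7.3736 kWh/t
1/√P80 = 1/√F80 + W_Bond/(10·Wi)
  = 7.3736/(10·13.8) + 1/√5697 = 0.053432 + 0.013249 = 0.066681
P80 = (1/0.066681)² = 14.9968² = 224.90 µm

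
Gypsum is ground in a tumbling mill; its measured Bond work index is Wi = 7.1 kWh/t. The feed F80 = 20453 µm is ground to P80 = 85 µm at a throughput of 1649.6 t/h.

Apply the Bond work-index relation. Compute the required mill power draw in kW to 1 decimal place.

P = 11884.7 kW

W = 10 Wi / √P80 − 10 Wi / √F80
W = 10·7.1·(1/√85 − 1/√20453) = 10·7.1·(0.101473) = 7.2046 kWh/t
Power = W × throughput = 7.2046 kWh/t × 1649.6 t/h = 11884.7 kW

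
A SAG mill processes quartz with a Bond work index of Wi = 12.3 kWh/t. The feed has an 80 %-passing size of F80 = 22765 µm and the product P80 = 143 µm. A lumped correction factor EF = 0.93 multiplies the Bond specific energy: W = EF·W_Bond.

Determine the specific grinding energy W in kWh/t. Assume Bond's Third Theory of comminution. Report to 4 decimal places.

W = 10·Wi·[P80^(−½) − F80^(−½)]
1/√143 = 0.083624;  1/√22765 = 0.006628
W = 10·12.3·(0.083624 − 0.006628) = 9.4706 kWh/t
Apply correction: 9.4706 × 0.93 = 8.8076 kWh/t

W = 8.8076 kWh/t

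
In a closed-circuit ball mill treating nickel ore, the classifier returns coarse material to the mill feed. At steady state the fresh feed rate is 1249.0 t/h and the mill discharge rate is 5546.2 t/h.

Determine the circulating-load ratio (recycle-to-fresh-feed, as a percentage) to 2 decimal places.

Mill node: discharge = fresh + recycle.
R = M − F = 5546.2 − 1249.0 = 4297.2 t/h
CL = 100·R/F = 100·4297.2/1249.0 = 344.05 %

CL = 344.05 %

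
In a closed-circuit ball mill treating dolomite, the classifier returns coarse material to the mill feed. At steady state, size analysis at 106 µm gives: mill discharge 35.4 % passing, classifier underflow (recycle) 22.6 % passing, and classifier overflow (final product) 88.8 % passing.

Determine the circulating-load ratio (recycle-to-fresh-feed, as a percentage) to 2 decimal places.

CL = 417.19 %

Mass balance on the −106 µm fraction:
Fd + Rd = Ru + Fo ⇒ R/F = (o−d)/(d−u)
r = (88.8 − 35.4)/(35.4 − 22.6) = 53.4/12.8 = 4.1719
CL = 100·r = 417.19 %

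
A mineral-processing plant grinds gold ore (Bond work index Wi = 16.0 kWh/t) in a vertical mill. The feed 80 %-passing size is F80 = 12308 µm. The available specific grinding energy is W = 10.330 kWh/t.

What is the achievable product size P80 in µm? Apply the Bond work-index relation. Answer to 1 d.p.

P80 = 184.7 µm

Bond:  W = 10 Wi (1/√P − 1/√F)
P80^(−½) = W/(10 Wi) + F80^(−½)
  = 10.3300/(10·16.0) + 1/√12308 = 0.064562 + 0.009014 = 0.073576
P80 = (1/0.073576)² = 13.5913² = 184.72 µm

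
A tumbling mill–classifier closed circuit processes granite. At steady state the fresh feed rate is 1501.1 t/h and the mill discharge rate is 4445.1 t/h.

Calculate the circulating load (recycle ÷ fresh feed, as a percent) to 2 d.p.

M = F + R at steady state, so:
R = M − F = 4445.1 − 1501.1 = 2944.0 t/h
CL = 100·R/F = 100·2944.0/1501.1 = 196.12 %

CL = 196.12 %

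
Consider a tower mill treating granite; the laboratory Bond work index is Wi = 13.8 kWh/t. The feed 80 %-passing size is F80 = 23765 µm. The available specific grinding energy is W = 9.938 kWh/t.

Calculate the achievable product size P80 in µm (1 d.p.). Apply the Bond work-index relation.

P80 = 162.3 µm

Bond:  W = 10 Wi (1/√P − 1/√F)
P80^(−½) = W/(10 Wi) + F80^(−½)
  = 9.9380/(10·13.8) + 1/√23765 = 0.072014 + 0.006487 = 0.078501
P80 = (1/0.078501)² = 12.7386² = 162.27 µm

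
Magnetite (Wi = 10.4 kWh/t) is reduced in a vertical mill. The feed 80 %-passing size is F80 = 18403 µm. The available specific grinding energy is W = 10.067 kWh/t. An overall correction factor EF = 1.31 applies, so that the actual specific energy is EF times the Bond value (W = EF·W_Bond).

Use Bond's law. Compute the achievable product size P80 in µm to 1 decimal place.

P80 = 151.4 µm

W = 10 Wi (1/√P80 − 1/√F80)  [Bond]
W_Bond = W / EF = 10.067 / 1.31 = 7.6847 kWh/t
P80^(−½) = W_Bond/(10 Wi) + F80^(−½)
  = 7.6847/(10·10.4) + 1/√18403 = 0.073892 + 0.007371 = 0.081263
P80 = (1/0.081263)² = 12.3057² = 151.43 µm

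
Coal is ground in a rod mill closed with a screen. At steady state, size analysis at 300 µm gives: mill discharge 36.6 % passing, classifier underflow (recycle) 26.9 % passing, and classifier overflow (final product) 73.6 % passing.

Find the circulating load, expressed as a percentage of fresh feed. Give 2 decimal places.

Two-product formula at 300 µm:
Fd + Rd = Ru + Fo ⇒ R/F = (o−d)/(d−u)
r = (73.6 − 36.6)/(36.6 − 26.9) = 37.0/9.7 = 3.8144
CL = 100·r = 381.44 %

CL = 381.44 %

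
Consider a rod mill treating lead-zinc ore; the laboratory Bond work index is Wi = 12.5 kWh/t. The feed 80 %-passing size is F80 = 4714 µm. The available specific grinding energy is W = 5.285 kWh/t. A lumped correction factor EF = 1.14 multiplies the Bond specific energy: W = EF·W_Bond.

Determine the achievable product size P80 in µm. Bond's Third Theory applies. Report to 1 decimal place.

P80 = 374.8 µm

W = 10 Wi / √P80 − 10 Wi / √F80
W_Bond = W / EF = 5.285 / 1.14 = 4.6360 kWh/t
P80^-0.5 = F80^-0.5 + W_Bond/(10 Wi)
  = 4.6360/(10·12.5) + 1/√4714 = 0.037088 + 0.014565 = 0.051653
P80 = (1/0.051653)² = 19.3601² = 374.81 µm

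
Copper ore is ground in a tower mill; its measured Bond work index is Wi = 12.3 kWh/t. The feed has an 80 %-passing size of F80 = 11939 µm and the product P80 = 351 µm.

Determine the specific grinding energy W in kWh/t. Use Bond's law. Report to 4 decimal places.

W = 5.4396 kWh/t

Bond: W = 10·Wi·(1/√P80 − 1/√F80)
1/√351 = 0.053376;  1/√11939 = 0.009152
W = 10·12.3·(0.053376 − 0.009152) = 5.4396 kWh/t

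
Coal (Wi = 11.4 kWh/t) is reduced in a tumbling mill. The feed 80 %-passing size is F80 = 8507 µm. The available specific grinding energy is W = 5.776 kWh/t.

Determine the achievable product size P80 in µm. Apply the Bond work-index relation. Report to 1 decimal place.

P80 = 264.3 µm

Bond:  W = 10 Wi (1/√P − 1/√F)
⇒ 1/√P80 = W/(10 Wi) + 1/√F80
  = 5.7760/(10·11.4) + 1/√8507 = 0.050667 + 0.010842 = 0.061509
P80 = (1/0.061509)² = 16.2579² = 264.32 µm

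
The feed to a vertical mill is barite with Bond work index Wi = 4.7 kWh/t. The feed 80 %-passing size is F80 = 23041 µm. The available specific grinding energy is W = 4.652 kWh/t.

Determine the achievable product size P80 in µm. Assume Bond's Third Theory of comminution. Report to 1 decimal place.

P80 = 89.7 µm

W = 10·Wi·[P80^(−½) − F80^(−½)]
⇒ 1/√P80 = W/(10·Wi) + 1/√F80
  = 4.6520/(10·4.7) + 1/√23041 = 0.098979 + 0.006588 = 0.105567
P80 = (1/0.105567)² = 9.4727² = 89.73 µm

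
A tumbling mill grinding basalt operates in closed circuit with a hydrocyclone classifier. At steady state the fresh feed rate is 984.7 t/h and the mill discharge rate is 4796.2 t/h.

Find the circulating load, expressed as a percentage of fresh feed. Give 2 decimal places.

CL = 387.07 %

Discharge = new feed + return, hence
R = M − F = 4796.2 − 984.7 = 3811.5 t/h
CL = 100·R/F = 100·3811.5/984.7 = 387.07 %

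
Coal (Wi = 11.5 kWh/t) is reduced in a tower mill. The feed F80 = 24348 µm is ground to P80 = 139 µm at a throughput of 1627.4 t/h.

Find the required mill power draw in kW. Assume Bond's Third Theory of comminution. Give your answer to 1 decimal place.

P = 14674.6 kW

W_Bond = 10·Wi·(1/√P₈₀ − 1/√F₈₀)
W = 10·11.5·(1/√139 − 1/√24348) = 10·11.5·(0.078410) = 9.0172 kWh/t
P = W·T = 9.0172·1627.4 = 14674.6 kW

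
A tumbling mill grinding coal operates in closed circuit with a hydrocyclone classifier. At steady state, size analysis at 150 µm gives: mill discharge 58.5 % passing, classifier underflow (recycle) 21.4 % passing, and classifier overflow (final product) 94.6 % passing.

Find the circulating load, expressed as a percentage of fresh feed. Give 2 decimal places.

CL = 97.30 %

Classifier node, passing 150 µm:
r = (o − d)/(d − u)
r = (94.6 − 58.5)/(58.5 − 21.4) = 36.1/37.1 = 0.9730
CL = 100·r = 97.30 %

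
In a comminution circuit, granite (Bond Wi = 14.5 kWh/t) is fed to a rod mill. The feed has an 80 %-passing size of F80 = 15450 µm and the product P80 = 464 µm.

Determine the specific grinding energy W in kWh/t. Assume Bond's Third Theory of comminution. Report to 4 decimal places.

W = 5.5649 kWh/t

W = 10 Wi (P80^-0.5 − F80^-0.5)
1/√464 = 0.046424;  1/√15450 = 0.008045
W = 10·14.5·(0.046424 − 0.008045) = 5.5649 kWh/t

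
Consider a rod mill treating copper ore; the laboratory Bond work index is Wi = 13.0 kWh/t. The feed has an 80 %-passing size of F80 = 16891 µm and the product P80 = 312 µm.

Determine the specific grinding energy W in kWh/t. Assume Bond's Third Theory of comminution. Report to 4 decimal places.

W = 6.3595 kWh/t

W = 10 Wi (P80^-0.5 − F80^-0.5)
1/√312 = 0.056614;  1/√16891 = 0.007694
W = 10·13.0·(0.056614 − 0.007694) = 6.3595 kWh/t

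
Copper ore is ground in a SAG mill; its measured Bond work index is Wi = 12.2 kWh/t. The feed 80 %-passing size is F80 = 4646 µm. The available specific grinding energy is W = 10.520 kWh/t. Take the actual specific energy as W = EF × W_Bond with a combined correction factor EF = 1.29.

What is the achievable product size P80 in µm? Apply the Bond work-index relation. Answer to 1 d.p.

P80 = 150.5 µm

W = 10·Wi·[P80^(−½) − F80^(−½)]
W_Bond = W / EF = 10.520 / 1.29 = 8.1550 kWh/t
⇒ 1/√P80 = W_Bond/(10·Wi) + 1/√F80
  = 8.1550/(10·12.2) + 1/√4646 = 0.066845 + 0.014671 = 0.081516
P80 = (1/0.081516)² = 12.2676² = 150.49 µm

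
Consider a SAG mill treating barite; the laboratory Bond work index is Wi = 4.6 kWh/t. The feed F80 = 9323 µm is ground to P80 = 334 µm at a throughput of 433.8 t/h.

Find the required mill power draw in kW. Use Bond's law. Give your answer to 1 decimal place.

P = 885.2 kW

Bond: W = 10·Wi·(1/√P80 − 1/√F80)
W = 10·4.6·(1/√334 − 1/√9323) = 10·4.6·(0.044361) = 2.0406 kWh/t
Mill draw = 2.0406 × 433.8 = 885.2 kW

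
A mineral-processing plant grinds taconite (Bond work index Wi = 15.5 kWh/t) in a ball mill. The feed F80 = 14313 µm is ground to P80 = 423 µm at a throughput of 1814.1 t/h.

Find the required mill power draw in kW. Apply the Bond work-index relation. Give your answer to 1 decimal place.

P = 11321.4 kW

W = 10 Wi (1/√P80 − 1/√F80)  [Bond]
W = 10·15.5·(1/√423 − 1/√14313) = 10·15.5·(0.040263) = 6.2408 kWh/t
P = W·T = 6.2408·1814.1 = 11321.4 kW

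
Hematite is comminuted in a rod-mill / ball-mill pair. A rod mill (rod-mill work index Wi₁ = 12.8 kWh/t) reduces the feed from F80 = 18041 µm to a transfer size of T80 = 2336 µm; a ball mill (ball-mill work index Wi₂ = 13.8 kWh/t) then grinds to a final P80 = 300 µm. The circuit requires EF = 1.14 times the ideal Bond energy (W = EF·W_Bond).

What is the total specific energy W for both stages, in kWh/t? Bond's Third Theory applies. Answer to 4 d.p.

Bond:  W = 10 Wi (1/√P − 1/√F)
Stage 1 (18041→2336 µm, Wi₁=12.8): W₁ = 10·12.8·(0.020690 − 0.007445) = 1.6954 kWh/t
Stage 2 (2336→300 µm, Wi₂=13.8): W₂ = 10·13.8·(0.057735 − 0.020690) = 5.1122 kWh/t
W = W₁ + W₂ = 1.6954 + 5.1122 = 6.8076 kWh/t
With EF = 1.14: W = 6.8076·1.14 = 7.7606 kWh/t

W = 7.7606 kWh/t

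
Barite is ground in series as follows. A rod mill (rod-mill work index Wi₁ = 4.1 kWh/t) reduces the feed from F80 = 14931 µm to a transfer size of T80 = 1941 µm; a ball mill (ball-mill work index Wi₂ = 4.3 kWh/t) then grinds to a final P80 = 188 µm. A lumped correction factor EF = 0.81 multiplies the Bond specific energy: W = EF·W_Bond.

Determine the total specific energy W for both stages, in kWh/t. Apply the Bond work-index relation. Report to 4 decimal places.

W = 2.2317 kWh/t

W = 10 Wi (P80^-0.5 − F80^-0.5)
Stage 1 (14931→1941 µm, Wi₁=4.1): W₁ = 10·4.1·(0.022698 − 0.008184) = 0.5951 kWh/t
Stage 2 (1941→188 µm, Wi₂=4.3): W₂ = 10·4.3·(0.072932 − 0.022698) = 2.1601 kWh/t
W = W₁ + W₂ = 0.5951 + 2.1601 = 2.7552 kWh/t
With EF = 0.81: W = 2.7552·0.81 = 2.2317 kWh/t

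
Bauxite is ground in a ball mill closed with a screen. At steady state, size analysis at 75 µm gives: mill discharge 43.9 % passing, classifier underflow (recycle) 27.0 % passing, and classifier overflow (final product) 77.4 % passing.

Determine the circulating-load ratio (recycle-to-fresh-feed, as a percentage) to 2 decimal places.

CL = 198.22 %

Let r = R/F. Size balance at 75 µm:
r = (o − d)/(d − u)
r = (77.4 − 43.9)/(43.9 − 27.0) = 33.5/16.9 = 1.9822
CL = 100·r = 198.22 %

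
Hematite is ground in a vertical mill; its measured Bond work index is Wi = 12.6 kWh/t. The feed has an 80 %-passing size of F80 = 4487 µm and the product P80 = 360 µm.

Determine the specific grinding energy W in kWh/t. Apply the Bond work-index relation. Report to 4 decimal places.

W = 4.7598 kWh/t

Bond: W = 10·Wi·(1/√P80 − 1/√F80)
1/√360 = 0.052705;  1/√4487 = 0.014929
W = 10·12.6·(0.052705 − 0.014929) = 4.7598 kWh/t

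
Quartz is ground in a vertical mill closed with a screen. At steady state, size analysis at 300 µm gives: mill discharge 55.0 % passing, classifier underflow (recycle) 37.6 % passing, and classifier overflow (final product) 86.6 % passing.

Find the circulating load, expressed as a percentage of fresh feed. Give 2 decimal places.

CL = 181.61 %

Mass balance on the −300 µm fraction:
r = (o − d)/(d − u)
r = (86.6 − 55.0)/(55.0 − 37.6) = 31.6/17.4 = 1.8161
CL = 100·r = 181.61 %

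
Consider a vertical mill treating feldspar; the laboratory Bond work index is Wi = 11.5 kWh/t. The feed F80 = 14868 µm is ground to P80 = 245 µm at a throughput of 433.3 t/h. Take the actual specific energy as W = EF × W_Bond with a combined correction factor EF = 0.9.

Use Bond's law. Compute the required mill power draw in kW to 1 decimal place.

W = 10 Wi / √P80 − 10 Wi / √F80
W = 10·11.5·(1/√245 − 1/√14868) = 10·11.5·(0.055687) = 6.4040 kWh/t
With EF = 0.9: W = 6.4040·0.9 = 5.7636 kWh/t
P_mill = W·ṁ = 5.7636·433.3 = 2497.3 kW

P = 2497.3 kW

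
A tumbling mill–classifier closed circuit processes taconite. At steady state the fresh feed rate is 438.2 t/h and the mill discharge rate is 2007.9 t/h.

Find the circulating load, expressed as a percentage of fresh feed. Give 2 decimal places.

CL = 358.22 %

M = F + R at steady state, so:
R = M − F = 2007.9 − 438.2 = 1569.7 t/h
CL = 100·R/F = 100·1569.7/438.2 = 358.22 %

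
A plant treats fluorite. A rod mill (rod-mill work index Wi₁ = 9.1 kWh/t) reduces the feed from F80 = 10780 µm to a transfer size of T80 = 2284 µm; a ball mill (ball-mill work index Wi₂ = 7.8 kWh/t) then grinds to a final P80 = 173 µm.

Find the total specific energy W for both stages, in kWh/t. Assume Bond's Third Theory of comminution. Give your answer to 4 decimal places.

W = 5.3258 kWh/t

W = 10 Wi (P80^-0.5 − F80^-0.5)
Stage 1 (10780→2284 µm, Wi₁=9.1): W₁ = 10·9.1·(0.020924 − 0.009631) = 1.0277 kWh/t
Stage 2 (2284→173 µm, Wi₂=7.8): W₂ = 10·7.8·(0.076029 − 0.020924) = 4.2981 kWh/t
W = W₁ + W₂ = 1.0277 + 4.2981 = 5.3258 kWh/t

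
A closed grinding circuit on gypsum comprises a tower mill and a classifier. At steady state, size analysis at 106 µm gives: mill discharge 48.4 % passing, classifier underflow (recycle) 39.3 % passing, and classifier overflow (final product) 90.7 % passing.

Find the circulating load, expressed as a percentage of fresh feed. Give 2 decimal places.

CL = 464.84 %

Two-product formula at 106 µm:
Fd + Rd = Ru + Fo ⇒ R/F = (o−d)/(d−u)
r = (90.7 − 48.4)/(48.4 − 39.3) = 42.3/9.1 = 4.6484
CL = 100·r = 464.84 %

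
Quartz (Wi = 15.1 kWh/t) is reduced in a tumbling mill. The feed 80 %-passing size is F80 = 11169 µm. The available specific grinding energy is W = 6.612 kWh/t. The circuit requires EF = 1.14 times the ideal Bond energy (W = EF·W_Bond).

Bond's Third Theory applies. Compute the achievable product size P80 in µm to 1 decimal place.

Bond: W = 10·Wi·(1/√P80 − 1/√F80)
W_Bond = W / EF = 6.612 / 1.14 = 5.8000 kWh/t
⇒ 1/√P80 = W_Bond/(10·Wi) + 1/√F80
  = 5.8000/(10·15.1) + 1/√11169 = 0.038411 + 0.009462 = 0.047873
P80 = (1/0.047873)² = 20.8887² = 436.34 µm

P80 = 436.3 µm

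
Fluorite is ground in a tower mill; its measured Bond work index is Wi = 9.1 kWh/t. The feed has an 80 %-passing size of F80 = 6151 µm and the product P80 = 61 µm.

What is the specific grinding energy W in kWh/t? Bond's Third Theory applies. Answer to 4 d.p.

W = 10·Wi·(P80^(-½) − F80^(-½))
1/√61 = 0.128037;  1/√6151 = 0.012750
W = 10·9.1·(0.128037 − 0.012750) = 10.4911 kWh/t

W = 10.4911 kWh/t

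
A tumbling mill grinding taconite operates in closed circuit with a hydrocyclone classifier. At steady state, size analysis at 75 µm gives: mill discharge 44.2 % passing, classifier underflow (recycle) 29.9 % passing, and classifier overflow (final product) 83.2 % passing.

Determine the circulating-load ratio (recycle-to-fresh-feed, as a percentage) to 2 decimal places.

Mass balance on the −75 µm fraction:
(1+r)·d = r·u + o ⇒ r = (o−d)/(d−u)
r = (83.2 − 44.2)/(44.2 − 29.9) = 39.0/14.3 = 2.7273
CL = 100·r = 272.73 %

CL = 272.73 %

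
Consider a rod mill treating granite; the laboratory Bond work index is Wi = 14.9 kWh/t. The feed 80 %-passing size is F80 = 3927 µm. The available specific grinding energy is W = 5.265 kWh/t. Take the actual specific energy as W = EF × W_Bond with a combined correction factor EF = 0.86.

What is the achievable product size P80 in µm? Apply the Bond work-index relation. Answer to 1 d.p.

W_Bond = 10·Wi·(1/√P₈₀ − 1/√F₈₀)
W_Bond = W / EF = 5.265 / 0.86 = 6.1221 kWh/t
⇒ 1/√P80 = W_Bond/(10 Wi) + 1/√F80
  = 6.1221/(10·14.9) + 1/√3927 = 0.041088 + 0.015958 = 0.057046
P80 = (1/0.057046)² = 17.5299² = 307.30 µm

P80 = 307.3 µm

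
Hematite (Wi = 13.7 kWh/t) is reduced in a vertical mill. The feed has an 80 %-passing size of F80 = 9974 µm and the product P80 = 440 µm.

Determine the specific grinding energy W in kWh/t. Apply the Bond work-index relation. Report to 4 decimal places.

W = 5.1594 kWh/t

W = 10 Wi (1/√P80 − 1/√F80)  [Bond]
1/√440 = 0.047673;  1/√9974 = 0.010013
W = 10·13.7·(0.047673 − 0.010013) = 5.1594 kWh/t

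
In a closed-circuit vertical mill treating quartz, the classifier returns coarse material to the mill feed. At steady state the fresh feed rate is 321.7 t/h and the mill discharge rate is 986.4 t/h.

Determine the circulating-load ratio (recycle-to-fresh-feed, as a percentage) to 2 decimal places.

Discharge = new feed + return, hence
R = M − F = 986.4 − 321.7 = 664.7 t/h
CL = 100·R/F = 100·664.7/321.7 = 206.62 %

CL = 206.62 %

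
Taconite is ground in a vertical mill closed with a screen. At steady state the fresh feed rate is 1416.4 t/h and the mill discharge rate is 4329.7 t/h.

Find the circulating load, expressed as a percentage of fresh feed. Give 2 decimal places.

CL = 205.68 %

Mill node: discharge = fresh + recycle.
R = M − F = 4329.7 − 1416.4 = 2913.3 t/h
CL = 100·R/F = 100·2913.3/1416.4 = 205.68 %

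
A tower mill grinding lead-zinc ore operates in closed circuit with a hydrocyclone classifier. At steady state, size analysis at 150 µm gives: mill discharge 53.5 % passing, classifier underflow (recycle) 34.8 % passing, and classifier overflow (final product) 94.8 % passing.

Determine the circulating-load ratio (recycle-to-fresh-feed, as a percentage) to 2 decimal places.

Balance %-passing 150 µm (r = R/F):
Fd + Rd = Ru + Fo ⇒ R/F = (o−d)/(d−u)
r = (94.8 − 53.5)/(53.5 − 34.8) = 41.3/18.7 = 2.2086
CL = 100·r = 220.86 %

CL = 220.86 %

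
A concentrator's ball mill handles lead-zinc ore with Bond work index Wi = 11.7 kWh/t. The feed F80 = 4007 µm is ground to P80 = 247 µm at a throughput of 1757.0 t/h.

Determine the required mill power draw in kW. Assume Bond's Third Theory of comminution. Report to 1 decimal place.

W = 10 Wi (P80^-0.5 − F80^-0.5)
W = 10·11.7·(1/√247 − 1/√4007) = 10·11.7·(0.047831) = 5.5962 kWh/t
P = W·T = 5.5962·1757.0 = 9832.6 kW

P = 9832.6 kW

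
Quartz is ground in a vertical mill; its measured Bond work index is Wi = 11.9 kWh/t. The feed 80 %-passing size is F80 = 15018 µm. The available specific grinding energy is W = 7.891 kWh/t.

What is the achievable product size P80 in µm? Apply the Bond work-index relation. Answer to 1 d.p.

P80 = 180.3 µm

W_Bond = 10·Wi·(1/√P₈₀ − 1/√F₈₀)
P80^-0.5 = F80^-0.5 + W/(10 Wi)
  = 7.8910/(10·11.9) + 1/√15018 = 0.066311 + 0.008160 = 0.074471
P80 = (1/0.074471)² = 13.4280² = 180.31 µm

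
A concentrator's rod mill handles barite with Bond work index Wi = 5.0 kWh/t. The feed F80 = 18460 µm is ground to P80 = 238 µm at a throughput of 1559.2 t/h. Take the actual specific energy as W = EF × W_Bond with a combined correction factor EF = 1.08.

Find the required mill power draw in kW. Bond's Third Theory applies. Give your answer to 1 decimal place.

W_Bond = 10·Wi·(1/√P₈₀ − 1/√F₈₀)
W = 10·5.0·(1/√238 − 1/√18460) = 10·5.0·(0.057460) = 2.8730 kWh/t
Corrected W = EF·W_Bond = 1.08·2.8730 = 3.1029 kWh/t
P_mill = W·ṁ = 3.1029·1559.2 = 4838.0 kW

P = 4838.0 kW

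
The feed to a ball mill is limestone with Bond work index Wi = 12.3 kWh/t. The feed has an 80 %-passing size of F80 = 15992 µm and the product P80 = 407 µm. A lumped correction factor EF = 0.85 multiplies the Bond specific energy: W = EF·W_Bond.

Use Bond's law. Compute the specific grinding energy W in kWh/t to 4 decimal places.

W = 4.3556 kWh/t

W_Bond = 10·Wi·(1/√P₈₀ − 1/√F₈₀)
1/√407 = 0.049568;  1/√15992 = 0.007908
W = 10·12.3·(0.049568 − 0.007908) = 5.1242 kWh/t
Apply correction: 5.1242 × 0.85 = 4.3556 kWh/t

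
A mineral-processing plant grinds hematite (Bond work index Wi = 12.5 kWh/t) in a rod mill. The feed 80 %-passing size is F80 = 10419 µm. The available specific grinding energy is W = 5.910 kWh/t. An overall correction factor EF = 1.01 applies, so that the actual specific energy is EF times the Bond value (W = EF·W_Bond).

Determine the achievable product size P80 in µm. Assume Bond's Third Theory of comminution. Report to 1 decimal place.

W = 10 Wi (1/√P80 − 1/√F80)  [Bond]
W_Bond = W / EF = 5.910 / 1.01 = 5.8515 kWh/t
1/√P80 = 1/√F80 + W_Bond/(10·Wi)
  = 5.8515/(10·12.5) + 1/√10419 = 0.046812 + 0.009797 = 0.056609
P80 = (1/0.056609)² = 17.6651² = 312.06 µm

P80 = 312.1 µm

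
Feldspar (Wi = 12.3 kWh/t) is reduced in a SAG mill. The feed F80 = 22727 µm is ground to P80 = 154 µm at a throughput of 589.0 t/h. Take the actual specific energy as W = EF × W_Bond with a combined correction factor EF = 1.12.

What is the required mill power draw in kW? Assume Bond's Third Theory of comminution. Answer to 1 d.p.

Bond: W = 10·Wi·(1/√P80 − 1/√F80)
W = 10·12.3·(1/√154 − 1/√22727) = 10·12.3·(0.073949) = 9.0957 kWh/t
Corrected W = EF·W_Bond = 1.12·9.0957 = 10.1872 kWh/t
Mill draw = 10.1872 × 589.0 = 6000.3 kW

P = 6000.3 kW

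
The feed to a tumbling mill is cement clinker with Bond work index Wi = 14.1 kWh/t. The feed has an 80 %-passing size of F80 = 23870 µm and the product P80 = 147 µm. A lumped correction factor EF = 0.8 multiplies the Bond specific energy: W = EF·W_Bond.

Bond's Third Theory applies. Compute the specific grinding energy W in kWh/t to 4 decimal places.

W = 8.5735 kWh/t

W = 10 Wi (P80^-0.5 − F80^-0.5)
1/√147 = 0.082479;  1/√23870 = 0.006473
W = 10·14.1·(0.082479 − 0.006473) = 10.7169 kWh/t
Corrected W = EF·W_Bond = 0.8·10.7169 = 8.5735 kWh/t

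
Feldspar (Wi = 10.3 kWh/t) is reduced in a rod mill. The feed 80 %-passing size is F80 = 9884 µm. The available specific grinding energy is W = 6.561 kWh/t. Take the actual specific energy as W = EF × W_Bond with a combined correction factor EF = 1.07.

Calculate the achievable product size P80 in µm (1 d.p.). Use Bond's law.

P80 = 206.5 µm

W = 10 Wi / √P80 − 10 Wi / √F80
W_Bond = W / EF = 6.561 / 1.07 = 6.1318 kWh/t
⇒ 1/√P80 = W_Bond/(10·Wi) + 1/√F80
  = 6.1318/(10·10.3) + 1/√9884 = 0.059532 + 0.010059 = 0.069590
P80 = (1/0.069590)² = 14.3698² = 206.49 µm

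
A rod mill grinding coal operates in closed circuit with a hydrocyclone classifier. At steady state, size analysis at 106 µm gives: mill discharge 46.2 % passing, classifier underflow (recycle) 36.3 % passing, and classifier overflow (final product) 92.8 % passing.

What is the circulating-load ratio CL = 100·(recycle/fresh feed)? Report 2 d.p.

Two-product formula at 106 µm:
Fd + Rd = Ru + Fo ⇒ R/F = (o−d)/(d−u)
r = (92.8 − 46.2)/(46.2 − 36.3) = 46.6/9.9 = 4.7071
CL = 100·r = 470.71 %

CL = 470.71 %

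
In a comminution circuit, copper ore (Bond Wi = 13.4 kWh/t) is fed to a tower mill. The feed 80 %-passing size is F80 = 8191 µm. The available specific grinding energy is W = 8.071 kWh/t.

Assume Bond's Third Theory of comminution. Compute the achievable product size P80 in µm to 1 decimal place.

W_Bond = 10·Wi·(1/√P₈₀ − 1/√F₈₀)
P80^(−½) = W/(10 Wi) + F80^(−½)
  = 8.0710/(10·13.4) + 1/√8191 = 0.060231 + 0.011049 = 0.071281
P80 = (1/0.071281)² = 14.0291² = 196.81 µm

P80 = 196.8 µm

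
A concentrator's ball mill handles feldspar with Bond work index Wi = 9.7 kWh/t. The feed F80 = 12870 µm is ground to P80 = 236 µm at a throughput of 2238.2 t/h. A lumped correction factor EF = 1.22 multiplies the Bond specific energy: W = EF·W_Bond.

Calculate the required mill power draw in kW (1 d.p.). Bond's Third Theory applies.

Bond:  W = 10 Wi (1/√P − 1/√F)
W = 10·9.7·(1/√236 − 1/√12870) = 10·9.7·(0.056280) = 5.4591 kWh/t
Apply correction: 5.4591 × 1.22 = 6.6601 kWh/t
Power = W × throughput = 6.6601 kWh/t × 2238.2 t/h = 14906.7 kW

P = 14906.7 kW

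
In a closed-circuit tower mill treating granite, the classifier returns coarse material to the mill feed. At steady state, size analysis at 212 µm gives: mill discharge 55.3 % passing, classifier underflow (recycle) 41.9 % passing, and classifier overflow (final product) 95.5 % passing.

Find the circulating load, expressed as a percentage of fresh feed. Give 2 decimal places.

Let r = R/F. Size balance at 212 µm:
r = (o − d)/(d − u)
r = (95.5 − 55.3)/(55.3 − 41.9) = 40.2/13.4 = 3.0000
CL = 100·r = 300.00 %

CL = 300.00 %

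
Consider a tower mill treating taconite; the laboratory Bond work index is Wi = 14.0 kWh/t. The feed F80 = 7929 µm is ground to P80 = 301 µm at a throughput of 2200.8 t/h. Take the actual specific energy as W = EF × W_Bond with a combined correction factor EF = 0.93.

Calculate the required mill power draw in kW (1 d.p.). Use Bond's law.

W = 10·Wi·(P80^(-½) − F80^(-½))
W = 10·14.0·(1/√301 − 1/√7929) = 10·14.0·(0.046409) = 6.4972 kWh/t
W_actual = 0.93 × 6.4972 = 6.0424 kWh/t
Power = W × throughput = 6.0424 kWh/t × 2200.8 t/h = 13298.2 kW

P = 13298.2 kW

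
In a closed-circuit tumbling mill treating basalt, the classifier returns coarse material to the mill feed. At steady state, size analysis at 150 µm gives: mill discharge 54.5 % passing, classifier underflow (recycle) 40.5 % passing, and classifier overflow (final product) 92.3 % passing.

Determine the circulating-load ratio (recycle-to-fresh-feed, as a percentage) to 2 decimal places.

CL = 270.00 %

Classifier node, passing 150 µm:
r = (o − d)/(d − u)
r = (92.3 − 54.5)/(54.5 − 40.5) = 37.8/14.0 = 2.7000
CL = 100·r = 270.00 %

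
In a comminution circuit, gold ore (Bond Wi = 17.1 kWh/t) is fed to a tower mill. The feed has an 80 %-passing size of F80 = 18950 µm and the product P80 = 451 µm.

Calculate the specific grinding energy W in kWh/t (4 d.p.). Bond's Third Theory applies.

W = 10 Wi (1/√P80 − 1/√F80)  [Bond]
1/√451 = 0.047088;  1/√18950 = 0.007264
W = 10·17.1·(0.047088 − 0.007264) = 6.8099 kWh/t

W = 6.8099 kWh/t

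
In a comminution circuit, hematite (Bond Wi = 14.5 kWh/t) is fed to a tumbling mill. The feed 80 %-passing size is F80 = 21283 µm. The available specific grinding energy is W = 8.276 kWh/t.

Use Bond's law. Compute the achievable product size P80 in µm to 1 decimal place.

P80 = 244.7 µm

W = 10·Wi·[P80^(−½) − F80^(−½)]
⇒ 1/√P80 = W/(10 Wi) + 1/√F80
  = 8.2760/(10·14.5) + 1/√21283 = 0.057076 + 0.006855 = 0.063930
P80 = (1/0.063930)² = 15.6420² = 244.67 µm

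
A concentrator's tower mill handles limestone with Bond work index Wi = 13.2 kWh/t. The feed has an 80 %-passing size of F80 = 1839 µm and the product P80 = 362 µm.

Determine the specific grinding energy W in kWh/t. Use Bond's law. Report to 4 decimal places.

W_Bond = 10·Wi·(1/√P₈₀ − 1/√F₈₀)
1/√362 = 0.052559;  1/√1839 = 0.023319
W = 10·13.2·(0.052559 − 0.023319) = 3.8597 kWh/t

W = 3.8597 kWh/t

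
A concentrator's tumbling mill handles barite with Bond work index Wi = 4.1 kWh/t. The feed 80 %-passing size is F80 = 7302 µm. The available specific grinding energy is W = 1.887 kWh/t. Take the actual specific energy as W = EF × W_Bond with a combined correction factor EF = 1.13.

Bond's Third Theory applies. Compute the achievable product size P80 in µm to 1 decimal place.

P80 = 363.8 µm

W = 10·Wi·[P80^(−½) − F80^(−½)]
W_Bond = W / EF = 1.887 / 1.13 = 1.6699 kWh/t
⇒ 1/√P80 = W_Bond/(10·Wi) + 1/√F80
  = 1.6699/(10·4.1) + 1/√7302 = 0.040730 + 0.011703 = 0.052432
P80 = (1/0.052432)² = 19.0723² = 363.75 µm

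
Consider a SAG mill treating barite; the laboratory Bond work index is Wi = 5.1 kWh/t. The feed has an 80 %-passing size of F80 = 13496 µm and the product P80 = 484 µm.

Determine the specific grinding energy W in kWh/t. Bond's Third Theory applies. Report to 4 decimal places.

W = 10·Wi·(P80^(-½) − F80^(-½))
1/√484 = 0.045455;  1/√13496 = 0.008608
W = 10·5.1·(0.045455 − 0.008608) = 1.8792 kWh/t

W = 1.8792 kWh/t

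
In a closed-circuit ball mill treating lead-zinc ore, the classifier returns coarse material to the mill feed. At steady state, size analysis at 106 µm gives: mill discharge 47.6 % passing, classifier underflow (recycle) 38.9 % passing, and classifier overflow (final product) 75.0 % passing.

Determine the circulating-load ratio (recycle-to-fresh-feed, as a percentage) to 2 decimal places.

Let r = R/F. Size balance at 106 µm:
Fd + Rd = Ru + Fo ⇒ R/F = (o−d)/(d−u)
r = (75.0 − 47.6)/(47.6 − 38.9) = 27.4/8.7 = 3.1494
CL = 100·r = 314.94 %

CL = 314.94 %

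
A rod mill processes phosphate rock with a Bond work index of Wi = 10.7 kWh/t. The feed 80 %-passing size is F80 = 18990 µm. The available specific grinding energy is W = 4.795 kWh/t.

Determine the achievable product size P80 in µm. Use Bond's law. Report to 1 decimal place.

P80 = 368.8 µm

W = 10·Wi·(P80^(-½) − F80^(-½))
P80^-0.5 = F80^-0.5 + W/(10 Wi)
  = 4.7950/(10·10.7) + 1/√18990 = 0.044813 + 0.007257 = 0.052070
P80 = (1/0.052070)² = 19.2050² = 368.83 µm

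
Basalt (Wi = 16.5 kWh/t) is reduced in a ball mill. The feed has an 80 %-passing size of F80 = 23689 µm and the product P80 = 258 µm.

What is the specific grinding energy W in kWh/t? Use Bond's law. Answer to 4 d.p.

W = 9.2004 kWh/t

W = 10 Wi (1/√P80 − 1/√F80)  [Bond]
1/√258 = 0.062257;  1/√23689 = 0.006497
W = 10·16.5·(0.062257 − 0.006497) = 9.2004 kWh/t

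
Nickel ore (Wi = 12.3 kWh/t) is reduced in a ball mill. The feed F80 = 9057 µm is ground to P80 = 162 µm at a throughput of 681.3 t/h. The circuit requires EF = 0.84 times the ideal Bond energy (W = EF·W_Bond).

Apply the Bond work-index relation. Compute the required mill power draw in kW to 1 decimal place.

W = 10 Wi (P80^-0.5 − F80^-0.5)
W = 10·12.3·(1/√162 − 1/√9057) = 10·12.3·(0.068060) = 8.3713 kWh/t
Corrected W = EF·W_Bond = 0.84·8.3713 = 7.0319 kWh/t
P = W·T = 7.0319·681.3 = 4790.9 kW

P = 4790.9 kW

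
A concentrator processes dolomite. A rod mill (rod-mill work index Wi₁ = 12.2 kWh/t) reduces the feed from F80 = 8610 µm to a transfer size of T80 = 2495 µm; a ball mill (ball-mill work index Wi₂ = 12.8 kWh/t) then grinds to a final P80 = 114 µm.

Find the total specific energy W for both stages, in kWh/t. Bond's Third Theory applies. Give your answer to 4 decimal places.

W = 10·Wi·[P80^(−½) − F80^(−½)]
Stage 1 (8610→2495 µm, Wi₁=12.2): W₁ = 10·12.2·(0.020020 − 0.010777) = 1.1276 kWh/t
Stage 2 (2495→114 µm, Wi₂=12.8): W₂ = 10·12.8·(0.093659 − 0.020020) = 9.4257 kWh/t
W = W₁ + W₂ = 1.1276 + 9.4257 = 10.5534 kWh/t

W = 10.5534 kWh/t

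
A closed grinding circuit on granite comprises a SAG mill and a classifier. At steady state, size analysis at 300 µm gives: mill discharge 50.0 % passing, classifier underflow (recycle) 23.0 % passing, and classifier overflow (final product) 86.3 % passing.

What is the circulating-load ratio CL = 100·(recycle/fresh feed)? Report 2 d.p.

Two-product formula at 300 µm:
(1+r)d = ru + o → r = (o−d)/(d−u)
r = (86.3 − 50.0)/(50.0 − 23.0) = 36.3/27.0 = 1.3444
CL = 100·r = 134.44 %

CL = 134.44 %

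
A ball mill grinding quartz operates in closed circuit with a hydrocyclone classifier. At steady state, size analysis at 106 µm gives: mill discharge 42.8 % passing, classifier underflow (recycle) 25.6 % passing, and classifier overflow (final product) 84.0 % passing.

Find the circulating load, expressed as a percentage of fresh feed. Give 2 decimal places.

CL = 239.53 %

Mass balance on the −106 µm fraction:
r = (o − d)/(d − u)
r = (84.0 − 42.8)/(42.8 − 25.6) = 41.2/17.2 = 2.3953
CL = 100·r = 239.53 %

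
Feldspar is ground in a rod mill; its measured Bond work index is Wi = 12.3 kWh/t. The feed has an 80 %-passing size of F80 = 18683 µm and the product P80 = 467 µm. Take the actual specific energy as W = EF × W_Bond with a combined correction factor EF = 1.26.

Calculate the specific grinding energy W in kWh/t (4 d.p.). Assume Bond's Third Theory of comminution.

W = 6.0378 kWh/t

W = 10 Wi (1/√P80 − 1/√F80)  [Bond]
1/√467 = 0.046274;  1/√18683 = 0.007316
W = 10·12.3·(0.046274 − 0.007316) = 4.7919 kWh/t
With EF = 1.26: W = 4.7919·1.26 = 6.0378 kWh/t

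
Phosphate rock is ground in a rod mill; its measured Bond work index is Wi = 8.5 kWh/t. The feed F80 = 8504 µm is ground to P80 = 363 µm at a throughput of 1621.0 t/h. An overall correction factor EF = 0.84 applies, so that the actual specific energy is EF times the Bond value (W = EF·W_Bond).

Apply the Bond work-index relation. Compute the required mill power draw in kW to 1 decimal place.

W = 10 Wi / √P80 − 10 Wi / √F80
W = 10·8.5·(1/√363 − 1/√8504) = 10·8.5·(0.041642) = 3.5396 kWh/t
Corrected W = EF·W_Bond = 0.84·3.5396 = 2.9733 kWh/t
Power = W × throughput = 2.9733 kWh/t × 1621.0 t/h = 4819.7 kW

P = 4819.7 kW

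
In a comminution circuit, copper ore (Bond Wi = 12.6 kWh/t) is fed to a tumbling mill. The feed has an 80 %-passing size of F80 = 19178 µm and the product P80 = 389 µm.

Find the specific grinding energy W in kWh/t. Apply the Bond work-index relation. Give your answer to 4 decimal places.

W = 10·Wi·(P80^(-½) − F80^(-½))
1/√389 = 0.050702;  1/√19178 = 0.007221
W = 10·12.6·(0.050702 − 0.007221) = 5.4786 kWh/t

W = 5.4786 kWh/t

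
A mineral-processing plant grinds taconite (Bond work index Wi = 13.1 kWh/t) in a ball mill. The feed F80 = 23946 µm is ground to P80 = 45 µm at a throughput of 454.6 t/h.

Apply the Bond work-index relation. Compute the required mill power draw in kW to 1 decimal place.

W = 10 Wi / √P80 − 10 Wi / √F80
W = 10·13.1·(1/√45 − 1/√23946) = 10·13.1·(0.142609) = 18.6818 kWh/t
P_mill = W·ṁ = 18.6818·454.6 = 8492.7 kW

P = 8492.7 kW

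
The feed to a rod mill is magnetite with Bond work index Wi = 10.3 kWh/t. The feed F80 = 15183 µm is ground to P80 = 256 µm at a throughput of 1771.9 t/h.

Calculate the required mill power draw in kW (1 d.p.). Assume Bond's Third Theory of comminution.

P = 9925.5 kW

W = 10 Wi / √P80 − 10 Wi / √F80
W = 10·10.3·(1/√256 − 1/√15183) = 10·10.3·(0.054384) = 5.6016 kWh/t
Power = W × throughput = 5.6016 kWh/t × 1771.9 t/h = 9925.5 kW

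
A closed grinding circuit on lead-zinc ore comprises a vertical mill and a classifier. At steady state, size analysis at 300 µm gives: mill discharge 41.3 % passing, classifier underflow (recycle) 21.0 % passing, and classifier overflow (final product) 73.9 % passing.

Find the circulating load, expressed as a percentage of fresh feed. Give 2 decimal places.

CL = 160.59 %

Classifier node, passing 300 µm:
r = (o − d)/(d − u)
r = (73.9 − 41.3)/(41.3 − 21.0) = 32.6/20.3 = 1.6059
CL = 100·r = 160.59 %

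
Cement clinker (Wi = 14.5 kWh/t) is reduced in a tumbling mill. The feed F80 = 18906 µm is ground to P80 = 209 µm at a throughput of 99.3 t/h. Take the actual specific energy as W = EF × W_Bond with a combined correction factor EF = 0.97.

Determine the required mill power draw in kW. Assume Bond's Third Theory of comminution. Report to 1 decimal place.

W_Bond = 10·Wi·(1/√P₈₀ − 1/√F₈₀)
W = 10·14.5·(1/√209 − 1/√18906) = 10·14.5·(0.061899) = 8.9753 kWh/t
Apply correction: 8.9753 × 0.97 = 8.7060 kWh/t
Mill draw = 8.7060 × 99.3 = 864.5 kW

P = 864.5 kW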